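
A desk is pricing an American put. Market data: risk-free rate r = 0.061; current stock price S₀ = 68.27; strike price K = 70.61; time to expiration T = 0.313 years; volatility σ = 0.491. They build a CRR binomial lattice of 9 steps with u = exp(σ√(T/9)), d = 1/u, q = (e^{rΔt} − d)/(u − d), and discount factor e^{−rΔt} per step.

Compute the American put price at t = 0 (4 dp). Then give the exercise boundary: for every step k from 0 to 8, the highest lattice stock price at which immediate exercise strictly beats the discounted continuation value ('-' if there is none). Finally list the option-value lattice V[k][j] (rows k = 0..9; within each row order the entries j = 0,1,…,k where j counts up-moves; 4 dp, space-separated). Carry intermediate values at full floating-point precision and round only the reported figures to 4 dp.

price = 8.3075
boundary = - - - - 47.3330 51.8717 47.3330 51.8717 56.8456
tree:
8.3075
11.2631 5.2515
14.8261 7.5843 2.8336
18.8969 10.6316 4.4290 1.1768
23.2770 14.3965 6.7389 2.0317 0.2874
27.4186 18.7383 9.9166 3.4435 0.5634 0.0000
31.1977 23.2770 13.9940 5.6939 1.1042 0.0000 0.0000
34.6463 27.4186 18.7383 9.0913 2.1641 0.0000 0.0000 0.0000
37.7930 31.1977 23.2770 13.7644 4.2417 0.0000 0.0000 0.0000 0.0000
40.6645 34.6463 27.4186 18.7383 8.3135 0.0000 0.0000 0.0000 0.0000 0.0000

Δt=0.03478  u=1.09589  d=0.91250  q=0.48870  discount=0.99788
step 9 (expiry): payoffs max(K−S,0) = 40.6645 34.6463 27.4186 18.7383 8.3135 0.0000 0.0000 0.0000 0.0000 0.0000
step 8: (k=8,j=0): S=32.8170, (K−S)⁺=37.7930, hold=37.6434 ⇒ V=37.7930 exercise | (k=8,j=1): S=39.4123, (K−S)⁺=31.1977, hold=31.0481 ⇒ V=31.1977 exercise | (k=8,j=2): S=47.3330, (K−S)⁺=23.2770, hold=23.1274 ⇒ V=23.2770 exercise | (k=8,j=3): S=56.8456, (K−S)⁺=13.7644, hold=13.6147 ⇒ V=13.7644 exercise | (k=8,j=4): S=68.2700, (K−S)⁺=2.3400, hold=4.2417 ⇒ V=4.2417 continue | (k=8,j=5): S=81.9904, (K−S)⁺=0.0000, hold=0.0000 ⇒ V=0.0000 continue | (k=8,j=6): S=98.4681, (K−S)⁺=0.0000, hold=0.0000 ⇒ V=0.0000 continue | (k=8,j=7): S=118.2575, (K−S)⁺=0.0000, hold=0.0000 ⇒ V=0.0000 continue | (k=8,j=8): S=142.0239, (K−S)⁺=0.0000, hold=0.0000 ⇒ V=0.0000 continue  boundary S*=56.8456
step 7: (k=7,j=0): S=35.9637, (K−S)⁺=34.6463, hold=34.4966 ⇒ V=34.6463 exercise | (k=7,j=1): S=43.1914, (K−S)⁺=27.4186, hold=27.2689 ⇒ V=27.4186 exercise | (k=7,j=2): S=51.8717, (K−S)⁺=18.7383, hold=18.5887 ⇒ V=18.7383 exercise | (k=7,j=3): S=62.2965, (K−S)⁺=8.3135, hold=9.0913 ⇒ V=9.0913 continue | (k=7,j=4): S=74.8163, (K−S)⁺=0.0000, hold=2.1641 ⇒ V=2.1641 continue | (k=7,j=5): S=89.8523, (K−S)⁺=0.0000, hold=0.0000 ⇒ V=0.0000 continue | (k=7,j=6): S=107.9101, (K−S)⁺=0.0000, hold=0.0000 ⇒ V=0.0000 continue | (k=7,j=7): S=129.5970, (K−S)⁺=0.0000, hold=0.0000 ⇒ V=0.0000 continue  boundary S*=51.8717
step 6: (k=6,j=0): S=39.4123, (K−S)⁺=31.1977, hold=31.0481 ⇒ V=31.1977 exercise | (k=6,j=1): S=47.3330, (K−S)⁺=23.2770, hold=23.1274 ⇒ V=23.2770 exercise | (k=6,j=2): S=56.8456, (K−S)⁺=13.7644, hold=13.9940 ⇒ V=13.9940 continue | (k=6,j=3): S=68.2700, (K−S)⁺=2.3400, hold=5.6939 ⇒ V=5.6939 continue | (k=6,j=4): S=81.9904, (K−S)⁺=0.0000, hold=1.1042 ⇒ V=1.1042 continue | (k=6,j=5): S=98.4681, (K−S)⁺=0.0000, hold=0.0000 ⇒ V=0.0000 continue | (k=6,j=6): S=118.2575, (K−S)⁺=0.0000, hold=0.0000 ⇒ V=0.0000 continue  boundary S*=47.3330
step 5: (k=5,j=0): S=43.1914, (K−S)⁺=27.4186, hold=27.2689 ⇒ V=27.4186 exercise | (k=5,j=1): S=51.8717, (K−S)⁺=18.7383, hold=18.7006 ⇒ V=18.7383 exercise | (k=5,j=2): S=62.2965, (K−S)⁺=8.3135, hold=9.9166 ⇒ V=9.9166 continue | (k=5,j=3): S=74.8163, (K−S)⁺=0.0000, hold=3.4435 ⇒ V=3.4435 continue | (k=5,j=4): S=89.8523, (K−S)⁺=0.0000, hold=0.5634 ⇒ V=0.5634 continue | (k=5,j=5): S=107.9101, (K−S)⁺=0.0000, hold=0.0000 ⇒ V=0.0000 continue  boundary S*=51.8717
step 4: (k=4,j=0): S=47.3330, (K−S)⁺=23.2770, hold=23.1274 ⇒ V=23.2770 exercise | (k=4,j=1): S=56.8456, (K−S)⁺=13.7644, hold=14.3965 ⇒ V=14.3965 continue | (k=4,j=2): S=68.2700, (K−S)⁺=2.3400, hold=6.7389 ⇒ V=6.7389 continue | (k=4,j=3): S=81.9904, (K−S)⁺=0.0000, hold=2.0317 ⇒ V=2.0317 continue | (k=4,j=4): S=98.4681, (K−S)⁺=0.0000, hold=0.2874 ⇒ V=0.2874 continue  boundary S*=47.3330
step 3: (k=3,j=0): S=51.8717, (K−S)⁺=18.7383, hold=18.8969 ⇒ V=18.8969 continue | (k=3,j=1): S=62.2965, (K−S)⁺=8.3135, hold=10.6316 ⇒ V=10.6316 continue | (k=3,j=2): S=74.8163, (K−S)⁺=0.0000, hold=4.4290 ⇒ V=4.4290 continue | (k=3,j=3): S=89.8523, (K−S)⁺=0.0000, hold=1.1768 ⇒ V=1.1768 continue  boundary S*=-
step 2: (k=2,j=0): S=56.8456, (K−S)⁺=13.7644, hold=14.8261 ⇒ V=14.8261 continue | (k=2,j=1): S=68.2700, (K−S)⁺=2.3400, hold=7.5843 ⇒ V=7.5843 continue | (k=2,j=2): S=81.9904, (K−S)⁺=0.0000, hold=2.8336 ⇒ V=2.8336 continue  boundary S*=-
step 1: (k=1,j=0): S=62.2965, (K−S)⁺=8.3135, hold=11.2631 ⇒ V=11.2631 continue | (k=1,j=1): S=74.8163, (K−S)⁺=0.0000, hold=5.2515 ⇒ V=5.2515 continue  boundary S*=-
step 0: (k=0,j=0): S=68.2700, (K−S)⁺=2.3400, hold=8.3075 ⇒ V=8.3075 continue  boundary S*=-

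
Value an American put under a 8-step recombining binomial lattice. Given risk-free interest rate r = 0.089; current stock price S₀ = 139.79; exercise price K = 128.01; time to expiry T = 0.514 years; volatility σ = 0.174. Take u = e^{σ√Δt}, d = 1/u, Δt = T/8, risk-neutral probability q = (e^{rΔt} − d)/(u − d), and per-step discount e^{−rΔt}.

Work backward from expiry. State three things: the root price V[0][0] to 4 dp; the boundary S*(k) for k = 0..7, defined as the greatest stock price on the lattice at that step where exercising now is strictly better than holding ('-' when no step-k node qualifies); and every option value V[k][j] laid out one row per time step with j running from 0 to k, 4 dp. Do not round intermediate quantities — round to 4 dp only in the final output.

params: Δt=0.06425 u=1.04509 d=0.95685 q=0.55397 e^(-rΔt)=0.99430
t_8 payoffs: 29.7809 20.7225 10.8287 0.0226 0.0000 0.0000 0.0000 0.0000 0.0000
t_7: node(7,0) S=102.6585 payoff=25.3515 vs cont=24.6216 → 25.3515 [stop]  node(7,1) S=112.1253 payoff=15.8847 vs cont=15.1548 → 15.8847 [stop]  node(7,2) S=122.4652 payoff=5.5448 vs cont=4.8149 → 5.5448 [stop]  node(7,3) S=133.7586 payoff=0.0000 vs cont=0.0100 → 0.0100 [wait]  node(7,4) S=146.0934 payoff=0.0000 vs cont=0.0000 → 0.0000 [wait]  node(7,5) S=159.5657 payoff=0.0000 vs cont=0.0000 → 0.0000 [wait]  node(7,6) S=174.2804 payoff=0.0000 vs cont=0.0000 → 0.0000 [wait]  node(7,7) S=190.3520 payoff=0.0000 vs cont=0.0000 → 0.0000 [wait]  ⇒ S*(7)=122.4652
t_6: node(6,0) S=107.2875 payoff=20.7225 vs cont=19.9926 → 20.7225 [stop]  node(6,1) S=117.1813 payoff=10.8287 vs cont=10.0988 → 10.8287 [stop]  node(6,2) S=127.9874 payoff=0.0226 vs cont=2.4646 → 2.4646 [wait]  node(6,3) S=139.7900 payoff=0.0000 vs cont=0.0044 → 0.0044 [wait]  node(6,4) S=152.6810 payoff=0.0000 vs cont=0.0000 → 0.0000 [wait]  node(6,5) S=166.7608 payoff=0.0000 vs cont=0.0000 → 0.0000 [wait]  node(6,6) S=182.1390 payoff=0.0000 vs cont=0.0000 → 0.0000 [wait]  ⇒ S*(6)=117.1813
t_5: node(5,0) S=112.1253 payoff=15.8847 vs cont=15.1548 → 15.8847 [stop]  node(5,1) S=122.4652 payoff=5.5448 vs cont=6.1600 → 6.1600 [wait]  node(5,2) S=133.7586 payoff=0.0000 vs cont=1.0955 → 1.0955 [wait]  node(5,3) S=146.0934 payoff=0.0000 vs cont=0.0020 → 0.0020 [wait]  node(5,4) S=159.5657 payoff=0.0000 vs cont=0.0000 → 0.0000 [wait]  node(5,5) S=174.2804 payoff=0.0000 vs cont=0.0000 → 0.0000 [wait]  ⇒ S*(5)=112.1253
t_4: node(4,0) S=117.1813 payoff=10.8287 vs cont=10.4376 → 10.8287 [stop]  node(4,1) S=127.9874 payoff=0.0226 vs cont=3.3353 → 3.3353 [wait]  node(4,2) S=139.7900 payoff=0.0000 vs cont=0.4869 → 0.4869 [wait]  node(4,3) S=152.6810 payoff=0.0000 vs cont=0.0009 → 0.0009 [wait]  node(4,4) S=166.7608 payoff=0.0000 vs cont=0.0000 → 0.0000 [wait]  ⇒ S*(4)=117.1813
t_3: node(3,0) S=122.4652 payoff=5.5448 vs cont=6.6395 → 6.6395 [wait]  node(3,1) S=133.7586 payoff=0.0000 vs cont=1.7474 → 1.7474 [wait]  node(3,2) S=146.0934 payoff=0.0000 vs cont=0.2164 → 0.2164 [wait]  node(3,3) S=159.5657 payoff=0.0000 vs cont=0.0004 → 0.0004 [wait]  ⇒ S*(3)=-
t_2: node(2,0) S=127.9874 payoff=0.0226 vs cont=3.9070 → 3.9070 [wait]  node(2,1) S=139.7900 payoff=0.0000 vs cont=0.8941 → 0.8941 [wait]  node(2,2) S=152.6810 payoff=0.0000 vs cont=0.0962 → 0.0962 [wait]  ⇒ S*(2)=-
t_1: node(1,0) S=133.7586 payoff=0.0000 vs cont=2.2252 → 2.2252 [wait]  node(1,1) S=146.0934 payoff=0.0000 vs cont=0.4495 → 0.4495 [wait]  ⇒ S*(1)=-
t_0: node(0,0) S=139.7900 payoff=0.0000 vs cont=1.2345 → 1.2345 [wait]  ⇒ S*(0)=-

price = 1.2345
boundary = - - - - 117.1813 112.1253 117.1813 122.4652
tree:
1.2345
2.2252 0.4495
3.9070 0.8941 0.0962
6.6395 1.7474 0.2164 0.0004
10.8287 3.3353 0.4869 0.0009 0.0000
15.8847 6.1600 1.0955 0.0020 0.0000 0.0000
20.7225 10.8287 2.4646 0.0044 0.0000 0.0000 0.0000
25.3515 15.8847 5.5448 0.0100 0.0000 0.0000 0.0000 0.0000
29.7809 20.7225 10.8287 0.0226 0.0000 0.0000 0.0000 0.0000 0.0000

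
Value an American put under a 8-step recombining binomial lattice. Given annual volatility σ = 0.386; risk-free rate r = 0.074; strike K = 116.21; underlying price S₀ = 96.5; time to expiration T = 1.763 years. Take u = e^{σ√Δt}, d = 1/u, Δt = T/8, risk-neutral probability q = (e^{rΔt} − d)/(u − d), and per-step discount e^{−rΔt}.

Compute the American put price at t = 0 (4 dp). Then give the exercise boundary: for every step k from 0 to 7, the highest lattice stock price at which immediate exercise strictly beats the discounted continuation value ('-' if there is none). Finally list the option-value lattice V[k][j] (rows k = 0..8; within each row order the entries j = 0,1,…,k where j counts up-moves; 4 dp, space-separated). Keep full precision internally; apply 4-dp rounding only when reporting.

Δt=0.22037, u=1.19866, d=0.83426, q=0.49994, disc=e^(-rΔt)=0.98382
k=8 terminal: V=max(K-S,0) → 93.5657 83.6750 69.4641 49.0462 19.7100 0.0000 0.0000 0.0000 0.0000
k=7: j=0 S=27.1428 intr=89.0672 cont=87.1874 V=89.0672[EX]; j=1 S=38.9984 intr=77.2116 cont=75.3318 V=77.2116[EX]; j=2 S=56.0324 intr=60.1776 cont=58.2978 V=60.1776[EX]; j=3 S=80.5066 intr=35.7034 cont=33.8237 V=35.7034[EX]; j=4 S=115.6707 intr=0.5393 cont=9.6967 V=9.6967[hold]; j=5 S=166.1940 intr=0.0000 cont=0.0000 V=0.0000[hold]; j=6 S=238.7852 intr=0.0000 cont=0.0000 V=0.0000[hold]; j=7 S=343.0832 intr=0.0000 cont=0.0000 V=0.0000[hold]  S*(7)=80.5066
k=6: j=0 S=32.5350 intr=83.6750 cont=81.7952 V=83.6750[EX]; j=1 S=46.7459 intr=69.4641 cont=67.5844 V=69.4641[EX]; j=2 S=67.1638 intr=49.0462 cont=47.1664 V=49.0462[EX]; j=3 S=96.5000 intr=19.7100 cont=22.3344 V=22.3344[hold]; j=4 S=138.6498 intr=0.0000 cont=4.7705 V=4.7705[hold]; j=5 S=199.2101 intr=0.0000 cont=0.0000 V=0.0000[hold]; j=6 S=286.2223 intr=0.0000 cont=0.0000 V=0.0000[hold]  S*(6)=67.1638
k=5: j=0 S=38.9984 intr=77.2116 cont=75.3318 V=77.2116[EX]; j=1 S=56.0324 intr=60.1776 cont=58.2978 V=60.1776[EX]; j=2 S=80.5066 intr=35.7034 cont=35.1145 V=35.7034[EX]; j=3 S=115.6707 intr=0.5393 cont=13.3342 V=13.3342[hold]; j=4 S=166.1940 intr=0.0000 cont=2.3469 V=2.3469[hold]; j=5 S=238.7852 intr=0.0000 cont=0.0000 V=0.0000[hold]  S*(5)=80.5066
k=4: j=0 S=46.7459 intr=69.4641 cont=67.5844 V=69.4641[EX]; j=1 S=67.1638 intr=49.0462 cont=47.1664 V=49.0462[EX]; j=2 S=96.5000 intr=19.7100 cont=24.1235 V=24.1235[hold]; j=3 S=138.6498 intr=0.0000 cont=7.7144 V=7.7144[hold]; j=4 S=199.2101 intr=0.0000 cont=1.1546 V=1.1546[hold]  S*(4)=67.1638
k=3: j=0 S=56.0324 intr=60.1776 cont=58.2978 V=60.1776[EX]; j=1 S=80.5066 intr=35.7034 cont=35.9945 V=35.9945[hold]; j=2 S=115.6707 intr=0.5393 cont=15.6624 V=15.6624[hold]; j=3 S=166.1940 intr=0.0000 cont=4.3631 V=4.3631[hold]  S*(3)=56.0324
k=2: j=0 S=67.1638 intr=49.0462 cont=47.3096 V=49.0462[EX]; j=1 S=96.5000 intr=19.7100 cont=25.4118 V=25.4118[hold]; j=2 S=138.6498 intr=0.0000 cont=9.8514 V=9.8514[hold]  S*(2)=67.1638
k=1: j=0 S=80.5066 intr=35.7034 cont=36.6281 V=36.6281[hold]; j=1 S=115.6707 intr=0.5393 cont=17.3473 V=17.3473[hold]  S*(1)=-
k=0: j=0 S=96.5000 intr=19.7100 cont=26.5523 V=26.5523[hold]  S*(0)=-

price = 26.5523
boundary = - - 67.1638 56.0324 67.1638 80.5066 67.1638 80.5066
tree:
26.5523
36.6281 17.3473
49.0462 25.4118 9.8514
60.1776 35.9945 15.6624 4.3631
69.4641 49.0462 24.1235 7.7144 1.1546
77.2116 60.1776 35.7034 13.3342 2.3469 0.0000
83.6750 69.4641 49.0462 22.3344 4.7705 0.0000 0.0000
89.0672 77.2116 60.1776 35.7034 9.6967 0.0000 0.0000 0.0000
93.5657 83.6750 69.4641 49.0462 19.7100 0.0000 0.0000 0.0000 0.0000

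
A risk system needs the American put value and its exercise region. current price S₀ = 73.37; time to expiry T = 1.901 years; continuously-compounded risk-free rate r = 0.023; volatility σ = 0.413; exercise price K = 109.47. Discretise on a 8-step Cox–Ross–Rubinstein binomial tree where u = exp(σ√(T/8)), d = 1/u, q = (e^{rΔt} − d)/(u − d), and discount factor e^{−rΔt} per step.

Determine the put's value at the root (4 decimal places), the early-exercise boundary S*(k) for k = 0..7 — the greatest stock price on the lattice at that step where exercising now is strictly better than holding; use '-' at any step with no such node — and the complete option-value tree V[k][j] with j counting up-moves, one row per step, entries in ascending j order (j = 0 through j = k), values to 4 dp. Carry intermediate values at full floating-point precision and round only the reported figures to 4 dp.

price = 40.3927
boundary = - - 49.0513 40.1067 49.0513 59.9908 73.3700 89.7331
tree:
40.3927
50.1974 29.5151
60.4187 38.9531 18.9334
69.3633 49.5387 27.1539 9.6367
76.6769 60.4187 37.5239 15.4650 3.0006
82.6568 69.3633 49.4792 24.1216 5.6222 0.0000
87.5463 76.6769 60.4187 36.1000 10.5339 0.0000 0.0000
91.5441 82.6568 69.3633 49.4792 19.7369 0.0000 0.0000 0.0000
94.8130 87.5463 76.6769 60.4187 36.1000 0.0000 0.0000 0.0000 0.0000

Δt=0.23763, u=1.22302, d=0.81765, q=0.46336, disc=e^(-rΔt)=0.99455
k=8 terminal: V=max(K-S,0) → 94.8130 87.5463 76.6769 60.4187 36.1000 0.0000 0.0000 0.0000 0.0000
k=7: j=0 S=17.9259 intr=91.5441 cont=90.9475 V=91.5441[EX]; j=1 S=26.8132 intr=82.6568 cont=82.0602 V=82.6568[EX]; j=2 S=40.1067 intr=69.3633 cont=68.7667 V=69.3633[EX]; j=3 S=59.9908 intr=49.4792 cont=48.8826 V=49.4792[EX]; j=4 S=89.7331 intr=19.7369 cont=19.2672 V=19.7369[EX]; j=5 S=134.2210 intr=0.0000 cont=0.0000 V=0.0000[hold]; j=6 S=200.7653 intr=0.0000 cont=0.0000 V=0.0000[hold]; j=7 S=300.3009 intr=0.0000 cont=0.0000 V=0.0000[hold]  S*(7)=89.7331
k=6: j=0 S=21.9237 intr=87.5463 cont=86.9496 V=87.5463[EX]; j=1 S=32.7931 intr=76.6769 cont=76.0802 V=76.6769[EX]; j=2 S=49.0513 intr=60.4187 cont=59.8220 V=60.4187[EX]; j=3 S=73.3700 intr=36.1000 cont=35.5033 V=36.1000[EX]; j=4 S=109.7455 intr=0.0000 cont=10.5339 V=10.5339[hold]; j=5 S=164.1552 intr=0.0000 cont=0.0000 V=0.0000[hold]; j=6 S=245.5402 intr=0.0000 cont=0.0000 V=0.0000[hold]  S*(6)=73.3700
k=5: j=0 S=26.8132 intr=82.6568 cont=82.0602 V=82.6568[EX]; j=1 S=40.1067 intr=69.3633 cont=68.7667 V=69.3633[EX]; j=2 S=59.9908 intr=49.4792 cont=48.8826 V=49.4792[EX]; j=3 S=89.7331 intr=19.7369 cont=24.1216 V=24.1216[hold]; j=4 S=134.2210 intr=0.0000 cont=5.6222 V=5.6222[hold]; j=5 S=200.7653 intr=0.0000 cont=0.0000 V=0.0000[hold]  S*(5)=59.9908
k=4: j=0 S=32.7931 intr=76.6769 cont=76.0802 V=76.6769[EX]; j=1 S=49.0513 intr=60.4187 cont=59.8220 V=60.4187[EX]; j=2 S=73.3700 intr=36.1000 cont=37.5239 V=37.5239[hold]; j=3 S=109.7455 intr=0.0000 cont=15.4650 V=15.4650[hold]; j=4 S=164.1552 intr=0.0000 cont=3.0006 V=3.0006[hold]  S*(4)=49.0513
k=3: j=0 S=40.1067 intr=69.3633 cont=68.7667 V=69.3633[EX]; j=1 S=59.9908 intr=49.4792 cont=49.5387 V=49.5387[hold]; j=2 S=89.7331 intr=19.7369 cont=27.1539 V=27.1539[hold]; j=3 S=134.2210 intr=0.0000 cont=9.6367 V=9.6367[hold]  S*(3)=40.1067
k=2: j=0 S=49.0513 intr=60.4187 cont=59.8495 V=60.4187[EX]; j=1 S=73.3700 intr=36.1000 cont=38.9531 V=38.9531[hold]; j=2 S=109.7455 intr=0.0000 cont=18.9334 V=18.9334[hold]  S*(2)=49.0513
k=1: j=0 S=59.9908 intr=49.4792 cont=50.1974 V=50.1974[hold]; j=1 S=89.7331 intr=19.7369 cont=29.5151 V=29.5151[hold]  S*(1)=-
k=0: j=0 S=73.3700 intr=36.1000 cont=40.3927 V=40.3927[hold]  S*(0)=-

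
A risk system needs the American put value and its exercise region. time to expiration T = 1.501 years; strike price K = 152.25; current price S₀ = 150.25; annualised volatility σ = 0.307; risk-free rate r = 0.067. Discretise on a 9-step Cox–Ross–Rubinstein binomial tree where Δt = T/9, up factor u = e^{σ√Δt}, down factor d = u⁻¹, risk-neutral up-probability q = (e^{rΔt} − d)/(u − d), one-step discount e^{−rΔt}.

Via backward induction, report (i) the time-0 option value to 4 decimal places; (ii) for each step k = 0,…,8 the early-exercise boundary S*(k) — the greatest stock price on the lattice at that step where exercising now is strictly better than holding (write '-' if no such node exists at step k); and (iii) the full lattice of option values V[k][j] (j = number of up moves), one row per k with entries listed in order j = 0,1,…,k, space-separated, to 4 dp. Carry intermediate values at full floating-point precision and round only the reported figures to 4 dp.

params: Δt=0.16678 u=1.13357 d=0.88217 q=0.51339 e^(-rΔt)=0.98889
t_9 payoffs: 103.6349 89.7802 71.9772 49.1006 19.7044 0.0000 0.0000 0.0000 0.0000 0.0000
t_8: node(8,0) S=55.1088 payoff=97.1412 vs cont=95.4495 → 97.1412 [stop]  node(8,1) S=70.8140 payoff=81.4360 vs cont=79.7442 → 81.4360 [stop]  node(8,2) S=90.9950 payoff=61.2550 vs cont=59.5632 → 61.2550 [stop]  node(8,3) S=116.9273 payoff=35.3227 vs cont=33.6309 → 35.3227 [stop]  node(8,4) S=150.2500 payoff=2.0000 vs cont=9.4818 → 9.4818 [wait]  node(8,5) S=193.0692 payoff=0.0000 vs cont=0.0000 → 0.0000 [wait]  node(8,6) S=248.0912 payoff=0.0000 vs cont=0.0000 → 0.0000 [wait]  node(8,7) S=318.7938 payoff=0.0000 vs cont=0.0000 → 0.0000 [wait]  node(8,8) S=409.6457 payoff=0.0000 vs cont=0.0000 → 0.0000 [wait]  ⇒ S*(8)=116.9273
t_7: node(7,0) S=62.4698 payoff=89.7802 vs cont=88.0885 → 89.7802 [stop]  node(7,1) S=80.2728 payoff=71.9772 vs cont=70.2854 → 71.9772 [stop]  node(7,2) S=103.1494 payoff=49.1006 vs cont=47.4088 → 49.1006 [stop]  node(7,3) S=132.5456 payoff=19.7044 vs cont=21.8110 → 21.8110 [wait]  node(7,4) S=170.3192 payoff=0.0000 vs cont=4.5626 → 4.5626 [wait]  node(7,5) S=218.8579 payoff=0.0000 vs cont=0.0000 → 0.0000 [wait]  node(7,6) S=281.2294 payoff=0.0000 vs cont=0.0000 → 0.0000 [wait]  node(7,7) S=361.3758 payoff=0.0000 vs cont=0.0000 → 0.0000 [wait]  ⇒ S*(7)=103.1494
t_6: node(6,0) S=70.8140 payoff=81.4360 vs cont=79.7442 → 81.4360 [stop]  node(6,1) S=90.9950 payoff=61.2550 vs cont=59.5632 → 61.2550 [stop]  node(6,2) S=116.9273 payoff=35.3227 vs cont=34.7004 → 35.3227 [stop]  node(6,3) S=150.2500 payoff=2.0000 vs cont=12.8118 → 12.8118 [wait]  node(6,4) S=193.0692 payoff=0.0000 vs cont=2.1955 → 2.1955 [wait]  node(6,5) S=248.0912 payoff=0.0000 vs cont=0.0000 → 0.0000 [wait]  node(6,6) S=318.7938 payoff=0.0000 vs cont=0.0000 → 0.0000 [wait]  ⇒ S*(6)=116.9273
t_5: node(5,0) S=80.2728 payoff=71.9772 vs cont=70.2854 → 71.9772 [stop]  node(5,1) S=103.1494 payoff=49.1006 vs cont=47.4088 → 49.1006 [stop]  node(5,2) S=132.5456 payoff=19.7044 vs cont=23.5017 → 23.5017 [wait]  node(5,3) S=170.3192 payoff=0.0000 vs cont=7.2797 → 7.2797 [wait]  node(5,4) S=218.8579 payoff=0.0000 vs cont=1.0565 → 1.0565 [wait]  node(5,5) S=281.2294 payoff=0.0000 vs cont=0.0000 → 0.0000 [wait]  ⇒ S*(5)=103.1494
t_4: node(4,0) S=90.9950 payoff=61.2550 vs cont=59.5632 → 61.2550 [stop]  node(4,1) S=116.9273 payoff=35.3227 vs cont=35.5587 → 35.5587 [wait]  node(4,2) S=150.2500 payoff=2.0000 vs cont=15.0048 → 15.0048 [wait]  node(4,3) S=193.0692 payoff=0.0000 vs cont=4.0394 → 4.0394 [wait]  node(4,4) S=248.0912 payoff=0.0000 vs cont=0.5084 → 0.5084 [wait]  ⇒ S*(4)=90.9950
t_3: node(3,0) S=103.1494 payoff=49.1006 vs cont=47.5286 → 49.1006 [stop]  node(3,1) S=132.5456 payoff=19.7044 vs cont=24.7286 → 24.7286 [wait]  node(3,2) S=170.3192 payoff=0.0000 vs cont=9.2710 → 9.2710 [wait]  node(3,3) S=218.8579 payoff=0.0000 vs cont=2.2018 → 2.2018 [wait]  ⇒ S*(3)=103.1494
t_2: node(2,0) S=116.9273 payoff=35.3227 vs cont=36.1816 → 36.1816 [wait]  node(2,1) S=150.2500 payoff=2.0000 vs cont=16.6062 → 16.6062 [wait]  node(2,2) S=193.0692 payoff=0.0000 vs cont=5.5791 → 5.5791 [wait]  ⇒ S*(2)=-
t_1: node(1,0) S=132.5456 payoff=19.7044 vs cont=25.8414 → 25.8414 [wait]  node(1,1) S=170.3192 payoff=0.0000 vs cont=10.8233 → 10.8233 [wait]  ⇒ S*(1)=-
t_0: node(0,0) S=150.2500 payoff=2.0000 vs cont=17.9297 → 17.9297 [wait]  ⇒ S*(0)=-

price = 17.9297
boundary = - - - 103.1494 90.9950 103.1494 116.9273 103.1494 116.9273
tree:
17.9297
25.8414 10.8233
36.1816 16.6062 5.5791
49.1006 24.7286 9.2710 2.2018
61.2550 35.5587 15.0048 4.0394 0.5084
71.9772 49.1006 23.5017 7.2797 1.0565 0.0000
81.4360 61.2550 35.3227 12.8118 2.1955 0.0000 0.0000
89.7802 71.9772 49.1006 21.8110 4.5626 0.0000 0.0000 0.0000
97.1412 81.4360 61.2550 35.3227 9.4818 0.0000 0.0000 0.0000 0.0000
103.6349 89.7802 71.9772 49.1006 19.7044 0.0000 0.0000 0.0000 0.0000 0.0000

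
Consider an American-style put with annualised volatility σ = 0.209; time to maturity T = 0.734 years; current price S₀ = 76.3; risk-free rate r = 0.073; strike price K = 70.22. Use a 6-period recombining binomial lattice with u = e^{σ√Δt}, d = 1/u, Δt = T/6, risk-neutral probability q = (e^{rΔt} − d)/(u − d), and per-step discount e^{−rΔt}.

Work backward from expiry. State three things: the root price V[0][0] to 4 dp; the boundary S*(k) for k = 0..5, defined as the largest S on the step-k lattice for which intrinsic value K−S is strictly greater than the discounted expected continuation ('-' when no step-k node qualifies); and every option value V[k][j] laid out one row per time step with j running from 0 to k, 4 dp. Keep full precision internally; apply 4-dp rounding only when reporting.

price = 1.9101
boundary = - - - 61.2750 56.9556 61.2750
tree:
1.9101
3.3076 0.7657
5.5494 1.4757 0.1808
8.9450 2.7838 0.3993 0.0000
13.2644 5.0989 0.8816 0.0000 0.0000
17.2793 8.9450 1.9466 0.0000 0.0000 0.0000
21.0112 13.2644 4.2980 0.0000 0.0000 0.0000 0.0000

params: Δt=0.12233 u=1.07584 d=0.92951 q=0.54303 e^(-rΔt)=0.99111
t_6 payoffs: 21.0112 13.2644 4.2980 0.0000 0.0000 0.0000 0.0000
t_5: node(5,0) S=52.9407 payoff=17.2793 vs cont=16.6550 → 17.2793 [stop]  node(5,1) S=61.2750 payoff=8.9450 vs cont=8.3207 → 8.9450 [stop]  node(5,2) S=70.9214 payoff=0.0000 vs cont=1.9466 → 1.9466 [wait]  node(5,3) S=82.0865 payoff=0.0000 vs cont=0.0000 → 0.0000 [wait]  node(5,4) S=95.0092 payoff=0.0000 vs cont=0.0000 → 0.0000 [wait]  node(5,5) S=109.9663 payoff=0.0000 vs cont=0.0000 → 0.0000 [wait]  ⇒ S*(5)=61.2750
t_4: node(4,0) S=56.9556 payoff=13.2644 vs cont=12.6401 → 13.2644 [stop]  node(4,1) S=65.9220 payoff=4.2980 vs cont=5.0989 → 5.0989 [wait]  node(4,2) S=76.3000 payoff=0.0000 vs cont=0.8816 → 0.8816 [wait]  node(4,3) S=88.3118 payoff=0.0000 vs cont=0.0000 → 0.0000 [wait]  node(4,4) S=102.2145 payoff=0.0000 vs cont=0.0000 → 0.0000 [wait]  ⇒ S*(4)=56.9556
t_3: node(3,0) S=61.2750 payoff=8.9450 vs cont=8.7517 → 8.9450 [stop]  node(3,1) S=70.9214 payoff=0.0000 vs cont=2.7838 → 2.7838 [wait]  node(3,2) S=82.0865 payoff=0.0000 vs cont=0.3993 → 0.3993 [wait]  node(3,3) S=95.0092 payoff=0.0000 vs cont=0.0000 → 0.0000 [wait]  ⇒ S*(3)=61.2750
t_2: node(2,0) S=65.9220 payoff=4.2980 vs cont=5.5494 → 5.5494 [wait]  node(2,1) S=76.3000 payoff=0.0000 vs cont=1.4757 → 1.4757 [wait]  node(2,2) S=88.3118 payoff=0.0000 vs cont=0.1808 → 0.1808 [wait]  ⇒ S*(2)=-
t_1: node(1,0) S=70.9214 payoff=0.0000 vs cont=3.3076 → 3.3076 [wait]  node(1,1) S=82.0865 payoff=0.0000 vs cont=0.7657 → 0.7657 [wait]  ⇒ S*(1)=-
t_0: node(0,0) S=76.3000 payoff=0.0000 vs cont=1.9101 → 1.9101 [wait]  ⇒ S*(0)=-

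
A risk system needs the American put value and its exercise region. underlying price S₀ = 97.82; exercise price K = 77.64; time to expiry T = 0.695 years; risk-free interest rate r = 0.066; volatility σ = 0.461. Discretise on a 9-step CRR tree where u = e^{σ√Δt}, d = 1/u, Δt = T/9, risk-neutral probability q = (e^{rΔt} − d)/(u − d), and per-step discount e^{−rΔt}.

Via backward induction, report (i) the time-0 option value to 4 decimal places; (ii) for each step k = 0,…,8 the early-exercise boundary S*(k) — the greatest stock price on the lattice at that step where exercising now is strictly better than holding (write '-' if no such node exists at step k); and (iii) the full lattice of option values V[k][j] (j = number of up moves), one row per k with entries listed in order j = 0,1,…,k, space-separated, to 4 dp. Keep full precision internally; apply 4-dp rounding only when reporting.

params: Δt=0.07722 u=1.13667 d=0.87976 q=0.48791 e^(-rΔt)=0.99492
t_9 payoffs: 46.7582 37.7398 26.0878 11.0331 0.0000 0.0000 0.0000 0.0000 0.0000 0.0000
t_8: node(8,0) S=35.1026 payoff=42.5374 vs cont=42.1427 → 42.5374 [stop]  node(8,1) S=45.3535 payoff=32.2865 vs cont=31.8918 → 32.2865 [stop]  node(8,2) S=58.5981 payoff=19.0419 vs cont=18.6472 → 19.0419 [stop]  node(8,3) S=75.7104 payoff=1.9296 vs cont=5.6212 → 5.6212 [wait]  node(8,4) S=97.8200 payoff=0.0000 vs cont=0.0000 → 0.0000 [wait]  node(8,5) S=126.3862 payoff=0.0000 vs cont=0.0000 → 0.0000 [wait]  node(8,6) S=163.2946 payoff=0.0000 vs cont=0.0000 → 0.0000 [wait]  node(8,7) S=210.9813 payoff=0.0000 vs cont=0.0000 → 0.0000 [wait]  node(8,8) S=272.5939 payoff=0.0000 vs cont=0.0000 → 0.0000 [wait]  ⇒ S*(8)=58.5981
t_7: node(7,0) S=39.9002 payoff=37.7398 vs cont=37.3451 → 37.7398 [stop]  node(7,1) S=51.5522 payoff=26.0878 vs cont=25.6931 → 26.0878 [stop]  node(7,2) S=66.6069 payoff=11.0331 vs cont=12.4304 → 12.4304 [wait]  node(7,3) S=86.0581 payoff=0.0000 vs cont=2.8640 → 2.8640 [wait]  node(7,4) S=111.1895 payoff=0.0000 vs cont=0.0000 → 0.0000 [wait]  node(7,5) S=143.6600 payoff=0.0000 vs cont=0.0000 → 0.0000 [wait]  node(7,6) S=185.6128 payoff=0.0000 vs cont=0.0000 → 0.0000 [wait]  node(7,7) S=239.8171 payoff=0.0000 vs cont=0.0000 → 0.0000 [wait]  ⇒ S*(7)=51.5522
t_6: node(6,0) S=45.3535 payoff=32.2865 vs cont=31.8918 → 32.2865 [stop]  node(6,1) S=58.5981 payoff=19.0419 vs cont=19.3255 → 19.3255 [wait]  node(6,2) S=75.7104 payoff=1.9296 vs cont=7.7234 → 7.7234 [wait]  node(6,3) S=97.8200 payoff=0.0000 vs cont=1.4592 → 1.4592 [wait]  node(6,4) S=126.3862 payoff=0.0000 vs cont=0.0000 → 0.0000 [wait]  node(6,5) S=163.2946 payoff=0.0000 vs cont=0.0000 → 0.0000 [wait]  node(6,6) S=210.9813 payoff=0.0000 vs cont=0.0000 → 0.0000 [wait]  ⇒ S*(6)=45.3535
t_5: node(5,0) S=51.5522 payoff=26.0878 vs cont=25.8307 → 26.0878 [stop]  node(5,1) S=66.6069 payoff=11.0331 vs cont=13.5953 → 13.5953 [wait]  node(5,2) S=86.0581 payoff=0.0000 vs cont=4.6433 → 4.6433 [wait]  node(5,3) S=111.1895 payoff=0.0000 vs cont=0.7434 → 0.7434 [wait]  node(5,4) S=143.6600 payoff=0.0000 vs cont=0.0000 → 0.0000 [wait]  node(5,5) S=185.6128 payoff=0.0000 vs cont=0.0000 → 0.0000 [wait]  ⇒ S*(5)=51.5522
t_4: node(4,0) S=58.5981 payoff=19.0419 vs cont=19.8910 → 19.8910 [wait]  node(4,1) S=75.7104 payoff=1.9296 vs cont=9.1807 → 9.1807 [wait]  node(4,2) S=97.8200 payoff=0.0000 vs cont=2.7266 → 2.7266 [wait]  node(4,3) S=126.3862 payoff=0.0000 vs cont=0.3788 → 0.3788 [wait]  node(4,4) S=163.2946 payoff=0.0000 vs cont=0.0000 → 0.0000 [wait]  ⇒ S*(4)=-
t_3: node(3,0) S=66.6069 payoff=11.0331 vs cont=14.5908 → 14.5908 [wait]  node(3,1) S=86.0581 payoff=0.0000 vs cont=6.0010 → 6.0010 [wait]  node(3,2) S=111.1895 payoff=0.0000 vs cont=1.5731 → 1.5731 [wait]  node(3,3) S=143.6600 payoff=0.0000 vs cont=0.1930 → 0.1930 [wait]  ⇒ S*(3)=-
t_2: node(2,0) S=75.7104 payoff=1.9296 vs cont=10.3469 → 10.3469 [wait]  node(2,1) S=97.8200 payoff=0.0000 vs cont=3.8211 → 3.8211 [wait]  node(2,2) S=126.3862 payoff=0.0000 vs cont=0.8951 → 0.8951 [wait]  ⇒ S*(2)=-
t_1: node(1,0) S=86.0581 payoff=0.0000 vs cont=7.1265 → 7.1265 [wait]  node(1,1) S=111.1895 payoff=0.0000 vs cont=2.3813 → 2.3813 [wait]  ⇒ S*(1)=-
t_0: node(0,0) S=97.8200 payoff=0.0000 vs cont=4.7869 → 4.7869 [wait]  ⇒ S*(0)=-

price = 4.7869
boundary = - - - - - 51.5522 45.3535 51.5522 58.5981
tree:
4.7869
7.1265 2.3813
10.3469 3.8211 0.8951
14.5908 6.0010 1.5731 0.1930
19.8910 9.1807 2.7266 0.3788 0.0000
26.0878 13.5953 4.6433 0.7434 0.0000 0.0000
32.2865 19.3255 7.7234 1.4592 0.0000 0.0000 0.0000
37.7398 26.0878 12.4304 2.8640 0.0000 0.0000 0.0000 0.0000
42.5374 32.2865 19.0419 5.6212 0.0000 0.0000 0.0000 0.0000 0.0000
46.7582 37.7398 26.0878 11.0331 0.0000 0.0000 0.0000 0.0000 0.0000 0.0000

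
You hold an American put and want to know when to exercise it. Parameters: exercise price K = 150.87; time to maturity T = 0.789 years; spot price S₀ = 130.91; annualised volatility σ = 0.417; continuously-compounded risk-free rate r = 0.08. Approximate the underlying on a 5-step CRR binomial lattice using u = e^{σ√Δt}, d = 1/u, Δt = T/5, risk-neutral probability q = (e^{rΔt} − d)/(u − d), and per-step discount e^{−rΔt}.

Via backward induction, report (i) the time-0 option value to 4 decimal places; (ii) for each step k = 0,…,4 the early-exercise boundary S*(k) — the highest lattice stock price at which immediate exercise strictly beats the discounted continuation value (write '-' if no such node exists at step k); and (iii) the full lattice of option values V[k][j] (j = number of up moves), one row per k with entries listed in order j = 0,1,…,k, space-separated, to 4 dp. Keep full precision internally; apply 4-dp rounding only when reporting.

price = 27.2730
boundary = - - 93.9922 110.9257 130.9100
tree:
27.2730
40.3827 14.6946
56.8778 24.7111 4.9270
71.2264 39.9443 9.9168 0.0000
83.3845 56.8778 19.9600 0.0000 0.0000
93.6866 71.2264 39.9443 0.0000 0.0000 0.0000

Δt=0.15780, u=1.18016, d=0.84734, q=0.49685, disc=e^(-rΔt)=0.98746
k=5 terminal: V=max(K-S,0) → 93.6866 71.2264 39.9443 0.0000 0.0000 0.0000
k=4: j=0 S=67.4855 intr=83.3845 cont=81.4919 V=83.3845[EX]; j=1 S=93.9922 intr=56.8778 cont=54.9852 V=56.8778[EX]; j=2 S=130.9100 intr=19.9600 cont=19.8457 V=19.9600[EX]; j=3 S=182.3282 intr=0.0000 cont=0.0000 V=0.0000[hold]; j=4 S=253.9423 intr=0.0000 cont=0.0000 V=0.0000[hold]  S*(4)=130.9100
k=3: j=0 S=79.6436 intr=71.2264 cont=69.3337 V=71.2264[EX]; j=1 S=110.9257 intr=39.9443 cont=38.0517 V=39.9443[EX]; j=2 S=154.4946 intr=0.0000 cont=9.9168 V=9.9168[hold]; j=3 S=215.1763 intr=0.0000 cont=0.0000 V=0.0000[hold]  S*(3)=110.9257
k=2: j=0 S=93.9922 intr=56.8778 cont=54.9852 V=56.8778[EX]; j=1 S=130.9100 intr=19.9600 cont=24.7111 V=24.7111[hold]; j=2 S=182.3282 intr=0.0000 cont=4.9270 V=4.9270[hold]  S*(2)=93.9922
k=1: j=0 S=110.9257 intr=39.9443 cont=40.3827 V=40.3827[hold]; j=1 S=154.4946 intr=0.0000 cont=14.6946 V=14.6946[hold]  S*(1)=-
k=0: j=0 S=130.9100 intr=19.9600 cont=27.2730 V=27.2730[hold]  S*(0)=-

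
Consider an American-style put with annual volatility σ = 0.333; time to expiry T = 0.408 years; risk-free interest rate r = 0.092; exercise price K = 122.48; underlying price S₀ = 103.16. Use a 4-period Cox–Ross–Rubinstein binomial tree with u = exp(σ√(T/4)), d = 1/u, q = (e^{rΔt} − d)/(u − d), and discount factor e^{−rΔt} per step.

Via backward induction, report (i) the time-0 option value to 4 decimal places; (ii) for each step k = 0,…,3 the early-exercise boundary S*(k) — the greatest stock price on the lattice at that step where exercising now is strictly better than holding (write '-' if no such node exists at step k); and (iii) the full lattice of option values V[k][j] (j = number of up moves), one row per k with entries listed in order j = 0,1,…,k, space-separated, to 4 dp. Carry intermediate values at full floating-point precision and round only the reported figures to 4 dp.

params: Δt=0.10200 u=1.11221 d=0.89911 q=0.51768 e^(-rΔt)=0.99066
t_4 payoffs: 55.0645 39.0859 19.3200 0.0000 0.0000
t_3: node(3,0) S=74.9804 payoff=47.4996 vs cont=46.3557 → 47.4996 [stop]  node(3,1) S=92.7520 payoff=29.7280 vs cont=28.5840 → 29.7280 [stop]  node(3,2) S=114.7359 payoff=7.7441 vs cont=9.2314 → 9.2314 [wait]  node(3,3) S=141.9303 payoff=0.0000 vs cont=0.0000 → 0.0000 [wait]  ⇒ S*(3)=92.7520
t_2: node(2,0) S=83.3941 payoff=39.0859 vs cont=37.9419 → 39.0859 [stop]  node(2,1) S=103.1600 payoff=19.3200 vs cont=18.9388 → 19.3200 [stop]  node(2,2) S=127.6107 payoff=0.0000 vs cont=4.4109 → 4.4109 [wait]  ⇒ S*(2)=103.1600
t_1: node(1,0) S=92.7520 payoff=29.7280 vs cont=28.5840 → 29.7280 [stop]  node(1,1) S=114.7359 payoff=7.7441 vs cont=11.4935 → 11.4935 [wait]  ⇒ S*(1)=92.7520
t_0: node(0,0) S=103.1600 payoff=19.3200 vs cont=20.0989 → 20.0989 [wait]  ⇒ S*(0)=-

price = 20.0989
boundary = - 92.7520 103.1600 92.7520
tree:
20.0989
29.7280 11.4935
39.0859 19.3200 4.4109
47.4996 29.7280 9.2314 0.0000
55.0645 39.0859 19.3200 0.0000 0.0000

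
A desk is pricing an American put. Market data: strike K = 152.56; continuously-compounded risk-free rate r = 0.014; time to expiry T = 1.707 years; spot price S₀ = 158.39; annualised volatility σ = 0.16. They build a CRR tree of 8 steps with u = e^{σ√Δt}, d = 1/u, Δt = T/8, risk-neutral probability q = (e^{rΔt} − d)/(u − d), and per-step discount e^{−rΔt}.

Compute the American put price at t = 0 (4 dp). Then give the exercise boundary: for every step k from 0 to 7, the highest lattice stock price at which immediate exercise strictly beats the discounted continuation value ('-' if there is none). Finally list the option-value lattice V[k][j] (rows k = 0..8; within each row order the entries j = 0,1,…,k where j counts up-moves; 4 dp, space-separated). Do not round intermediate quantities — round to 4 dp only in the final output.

price = 8.9950
boundary = - - - - 117.8518 126.8920 117.8518 126.8920
tree:
8.9950
13.2677 4.8057
18.9765 7.6779 1.9822
26.1901 11.9265 3.5048 0.4820
34.7082 17.8877 6.0781 0.9703 0.0000
43.1043 25.6680 10.2683 1.9533 0.0000 0.0000
50.9022 34.7082 16.7107 3.9322 0.0000 0.0000 0.0000
58.1446 43.1043 25.6680 7.9156 0.0000 0.0000 0.0000 0.0000
64.8710 50.9022 34.7082 15.9344 0.0000 0.0000 0.0000 0.0000 0.0000

Δt=0.21338, u=1.07671, d=0.92876, q=0.50175, disc=e^(-rΔt)=0.99702
k=8 terminal: V=max(K-S,0) → 64.8710 50.9022 34.7082 15.9344 0.0000 0.0000 0.0000 0.0000 0.0000
k=7: j=0 S=94.4154 intr=58.1446 cont=57.6896 V=58.1446[EX]; j=1 S=109.4557 intr=43.1043 cont=42.6492 V=43.1043[EX]; j=2 S=126.8920 intr=25.6680 cont=25.2130 V=25.6680[EX]; j=3 S=147.1058 intr=5.4542 cont=7.9156 V=7.9156[hold]; j=4 S=170.5397 intr=0.0000 cont=0.0000 V=0.0000[hold]; j=5 S=197.7067 intr=0.0000 cont=0.0000 V=0.0000[hold]; j=6 S=229.2013 intr=0.0000 cont=0.0000 V=0.0000[hold]; j=7 S=265.7130 intr=0.0000 cont=0.0000 V=0.0000[hold]  S*(7)=126.8920
k=6: j=0 S=101.6578 intr=50.9022 cont=50.4472 V=50.9022[EX]; j=1 S=117.8518 intr=34.7082 cont=34.2531 V=34.7082[EX]; j=2 S=136.6256 intr=15.9344 cont=16.7107 V=16.7107[hold]; j=3 S=158.3900 intr=0.0000 cont=3.9322 V=3.9322[hold]; j=4 S=183.6215 intr=0.0000 cont=0.0000 V=0.0000[hold]; j=5 S=212.8723 intr=0.0000 cont=0.0000 V=0.0000[hold]; j=6 S=246.7828 intr=0.0000 cont=0.0000 V=0.0000[hold]  S*(6)=117.8518
k=5: j=0 S=109.4557 intr=43.1043 cont=42.6492 V=43.1043[EX]; j=1 S=126.8920 intr=25.6680 cont=25.6013 V=25.6680[EX]; j=2 S=147.1058 intr=5.4542 cont=10.2683 V=10.2683[hold]; j=3 S=170.5397 intr=0.0000 cont=1.9533 V=1.9533[hold]; j=4 S=197.7067 intr=0.0000 cont=0.0000 V=0.0000[hold]; j=5 S=229.2013 intr=0.0000 cont=0.0000 V=0.0000[hold]  S*(5)=126.8920
k=4: j=0 S=117.8518 intr=34.7082 cont=34.2531 V=34.7082[EX]; j=1 S=136.6256 intr=15.9344 cont=17.8877 V=17.8877[hold]; j=2 S=158.3900 intr=0.0000 cont=6.0781 V=6.0781[hold]; j=3 S=183.6215 intr=0.0000 cont=0.9703 V=0.9703[hold]; j=4 S=212.8723 intr=0.0000 cont=0.0000 V=0.0000[hold]  S*(4)=117.8518
k=3: j=0 S=126.8920 intr=25.6680 cont=26.1901 V=26.1901[hold]; j=1 S=147.1058 intr=5.4542 cont=11.9265 V=11.9265[hold]; j=2 S=170.5397 intr=0.0000 cont=3.5048 V=3.5048[hold]; j=3 S=197.7067 intr=0.0000 cont=0.4820 V=0.4820[hold]  S*(3)=-
k=2: j=0 S=136.6256 intr=15.9344 cont=18.9765 V=18.9765[hold]; j=1 S=158.3900 intr=0.0000 cont=7.6779 V=7.6779[hold]; j=2 S=183.6215 intr=0.0000 cont=1.9822 V=1.9822[hold]  S*(2)=-
k=1: j=0 S=147.1058 intr=5.4542 cont=13.2677 V=13.2677[hold]; j=1 S=170.5397 intr=0.0000 cont=4.8057 V=4.8057[hold]  S*(1)=-
k=0: j=0 S=158.3900 intr=0.0000 cont=8.9950 V=8.9950[hold]  S*(0)=-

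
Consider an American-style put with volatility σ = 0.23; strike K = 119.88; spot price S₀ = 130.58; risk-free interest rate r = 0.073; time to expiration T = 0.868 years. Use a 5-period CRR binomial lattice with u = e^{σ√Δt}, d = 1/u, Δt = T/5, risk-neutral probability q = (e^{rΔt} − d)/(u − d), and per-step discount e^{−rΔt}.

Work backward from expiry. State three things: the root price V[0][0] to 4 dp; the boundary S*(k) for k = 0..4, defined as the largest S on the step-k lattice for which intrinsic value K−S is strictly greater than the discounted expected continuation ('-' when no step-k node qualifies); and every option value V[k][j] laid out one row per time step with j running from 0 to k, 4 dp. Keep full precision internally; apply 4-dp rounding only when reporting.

price = 4.0057
boundary = - - - 97.9537 107.8052
tree:
4.0057
7.3308 1.2957
12.9866 2.7336 0.1136
21.9263 5.7529 0.2515 0.0000
30.8775 12.0748 0.5568 0.0000 0.0000
39.0107 21.9263 1.2326 0.0000 0.0000 0.0000

Δt=0.17360, u=1.10057, d=0.90862, q=0.54250, disc=e^(-rΔt)=0.98741
k=5 terminal: V=max(K-S,0) → 39.0107 21.9263 1.2326 0.0000 0.0000 0.0000
k=4: j=0 S=89.0025 intr=30.8775 cont=29.3678 V=30.8775[EX]; j=1 S=107.8052 intr=12.0748 cont=10.5652 V=12.0748[EX]; j=2 S=130.5800 intr=0.0000 cont=0.5568 V=0.5568[hold]; j=3 S=158.1662 intr=0.0000 cont=0.0000 V=0.0000[hold]; j=4 S=191.5803 intr=0.0000 cont=0.0000 V=0.0000[hold]  S*(4)=107.8052
k=3: j=0 S=97.9537 intr=21.9263 cont=20.4166 V=21.9263[EX]; j=1 S=118.6474 intr=1.2326 cont=5.7529 V=5.7529[hold]; j=2 S=143.7127 intr=0.0000 cont=0.2515 V=0.2515[hold]; j=3 S=174.0734 intr=0.0000 cont=0.0000 V=0.0000[hold]  S*(3)=97.9537
k=2: j=0 S=107.8052 intr=12.0748 cont=12.9866 V=12.9866[hold]; j=1 S=130.5800 intr=0.0000 cont=2.7336 V=2.7336[hold]; j=2 S=158.1662 intr=0.0000 cont=0.1136 V=0.1136[hold]  S*(2)=-
k=1: j=0 S=118.6474 intr=1.2326 cont=7.3308 V=7.3308[hold]; j=1 S=143.7127 intr=0.0000 cont=1.2957 V=1.2957[hold]  S*(1)=-
k=0: j=0 S=130.5800 intr=0.0000 cont=4.0057 V=4.0057[hold]  S*(0)=-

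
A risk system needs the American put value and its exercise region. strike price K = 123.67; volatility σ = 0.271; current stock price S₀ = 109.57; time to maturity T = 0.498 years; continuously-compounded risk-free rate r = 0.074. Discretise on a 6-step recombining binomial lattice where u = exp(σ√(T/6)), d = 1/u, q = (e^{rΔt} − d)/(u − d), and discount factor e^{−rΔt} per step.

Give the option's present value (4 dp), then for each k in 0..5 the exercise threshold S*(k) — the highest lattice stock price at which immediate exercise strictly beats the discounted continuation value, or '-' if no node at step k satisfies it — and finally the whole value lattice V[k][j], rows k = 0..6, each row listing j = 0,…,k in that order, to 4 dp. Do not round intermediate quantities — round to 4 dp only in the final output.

params: Δt=0.08300 u=1.08120 d=0.92490 q=0.51991 e^(-rΔt)=0.99388
t_6 payoffs: 55.0820 43.4906 29.9403 14.1000 0.0000 0.0000 0.0000
t_5: node(5,0) S=74.1576 payoff=49.5124 vs cont=48.7552 → 49.5124 [stop]  node(5,1) S=86.6902 payoff=36.9798 vs cont=36.2226 → 36.9798 [stop]  node(5,2) S=101.3408 payoff=22.3292 vs cont=21.5719 → 22.3292 [stop]  node(5,3) S=118.4674 payoff=5.2026 vs cont=6.7279 → 6.7279 [wait]  node(5,4) S=138.4884 payoff=0.0000 vs cont=0.0000 → 0.0000 [wait]  node(5,5) S=161.8930 payoff=0.0000 vs cont=0.0000 → 0.0000 [wait]  ⇒ S*(5)=101.3408
t_4: node(4,0) S=80.1794 payoff=43.4906 vs cont=42.7334 → 43.4906 [stop]  node(4,1) S=93.7297 payoff=29.9403 vs cont=29.1831 → 29.9403 [stop]  node(4,2) S=109.5700 payoff=14.1000 vs cont=14.1309 → 14.1309 [wait]  node(4,3) S=128.0873 payoff=0.0000 vs cont=3.2102 → 3.2102 [wait]  node(4,4) S=149.7341 payoff=0.0000 vs cont=0.0000 → 0.0000 [wait]  ⇒ S*(4)=93.7297
t_3: node(3,0) S=86.6902 payoff=36.9798 vs cont=36.2226 → 36.9798 [stop]  node(3,1) S=101.3408 payoff=22.3292 vs cont=21.5879 → 22.3292 [stop]  node(3,2) S=118.4674 payoff=5.2026 vs cont=8.4014 → 8.4014 [wait]  node(3,3) S=138.4884 payoff=0.0000 vs cont=1.5318 → 1.5318 [wait]  ⇒ S*(3)=101.3408
t_2: node(2,0) S=93.7297 payoff=29.9403 vs cont=29.1831 → 29.9403 [stop]  node(2,1) S=109.5700 payoff=14.1000 vs cont=14.9957 → 14.9957 [wait]  node(2,2) S=128.0873 payoff=0.0000 vs cont=4.8003 → 4.8003 [wait]  ⇒ S*(2)=93.7297
t_1: node(1,0) S=101.3408 payoff=22.3292 vs cont=22.0347 → 22.3292 [stop]  node(1,1) S=118.4674 payoff=5.2026 vs cont=9.6356 → 9.6356 [wait]  ⇒ S*(1)=101.3408
t_0: node(0,0) S=109.5700 payoff=14.1000 vs cont=15.6334 → 15.6334 [wait]  ⇒ S*(0)=-

price = 15.6334
boundary = - 101.3408 93.7297 101.3408 93.7297 101.3408
tree:
15.6334
22.3292 9.6356
29.9403 14.9957 4.8003
36.9798 22.3292 8.4014 1.5318
43.4906 29.9403 14.1309 3.2102 0.0000
49.5124 36.9798 22.3292 6.7279 0.0000 0.0000
55.0820 43.4906 29.9403 14.1000 0.0000 0.0000 0.0000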